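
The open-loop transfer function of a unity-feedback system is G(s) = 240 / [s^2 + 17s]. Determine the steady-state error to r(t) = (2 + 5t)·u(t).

The denominator has no term below 17s — 1 pole at s=0, type 1. By superposition:
  • 2: tracked with zero error.
  • 5t: e_ss = 5/K_v with K_v=240/17 → 17/48.
Total e_ss = 17/48.

17/48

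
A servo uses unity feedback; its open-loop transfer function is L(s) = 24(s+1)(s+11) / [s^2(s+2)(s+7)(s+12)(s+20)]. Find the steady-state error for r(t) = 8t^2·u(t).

2240/11

L(s) has two factors of s in the denominator, so the system is type 2.
K_a = lim_{s→0} s^2·L(s) = 24·1·11 / (2·7·12·20) = 11/140.
r(t) = 8t^2 gives R(s) = 16/s^3.
e_ss = 16/K_a = 16/(11/140) = 2240/11.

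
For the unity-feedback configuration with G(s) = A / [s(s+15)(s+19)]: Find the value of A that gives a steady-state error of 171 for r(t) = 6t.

System type = 1 (one pole at s=0).
K_v = lim_{s→0} s·G(s) = A / (15·19) = (1/285)·A.
e_ss = 6/K_v = 171 ⇒ K_v = 2/57 ⇒ A = (2/57)/(1/285) = 10.

10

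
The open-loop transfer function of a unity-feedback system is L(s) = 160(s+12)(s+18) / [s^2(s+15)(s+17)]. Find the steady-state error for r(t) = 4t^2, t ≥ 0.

17/288

L(s) has two factors of s in the denominator, so the system is type 2.
K_a = lim_{s→0} s^2·L(s) = 160·12·18 / (15·17) = 2304/17.
r(t) = 4t^2 gives R(s) = 8/s^3.
e_ss = 8/K_a = 8/(2304/17) = 17/288.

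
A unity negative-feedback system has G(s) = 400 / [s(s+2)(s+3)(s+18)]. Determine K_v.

One free integrator in G(s): this is a type 1 system.
K_v = lim_{s→0} s·G(s) = 400 / (2·3·18) = 100/27.

100/27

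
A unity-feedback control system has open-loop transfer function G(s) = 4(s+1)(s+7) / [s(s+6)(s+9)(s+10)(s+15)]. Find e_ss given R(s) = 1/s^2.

The open loop has one pole at the origin → type 1 system.
K_v = lim_{s→0} s·G(s) = 4·1·7 / (6·9·10·15) = 7/2025.
e_ss = 1/K_v = 1/(7/2025) = 2025/7.

2025/7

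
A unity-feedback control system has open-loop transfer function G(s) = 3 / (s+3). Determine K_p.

1

No free integrators in G(s): this is a type 0 system.
K_p = lim_{s→0} G(s) = 3 / (3) = 1.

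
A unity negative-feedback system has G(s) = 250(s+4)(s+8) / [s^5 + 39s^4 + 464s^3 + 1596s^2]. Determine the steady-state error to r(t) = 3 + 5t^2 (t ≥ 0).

Lowest-order denominator term is 1596s^2, so the open loop has 2 poles at the origin → type 2 system. By superposition:
  • 3: tracked with zero error.
  • 5t^2: e_ss = 10/K_a with K_a=2000/399 → 1.995.
Total e_ss = 1.995.

1.995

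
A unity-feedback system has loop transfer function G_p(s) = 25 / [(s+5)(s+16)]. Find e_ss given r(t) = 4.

G_p(s) has no factors of s in the denominator, so the system is type 0.
K_p = lim_{s→0} G_p(s) = 25 / (5·16) = 0.3125.
e_ss = 4/(1 + K_p) = 4/1.3125 = 64/21.

64/21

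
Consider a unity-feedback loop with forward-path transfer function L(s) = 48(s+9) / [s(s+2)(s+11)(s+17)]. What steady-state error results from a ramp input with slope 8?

187/27

System type = 1 (one pole at s=0).
K_v = lim_{s→0} s·L(s) = 48·9 / (2·11·17) = 216/187.
e_ss = 8/K_v = 8/(216/187) = 187/27.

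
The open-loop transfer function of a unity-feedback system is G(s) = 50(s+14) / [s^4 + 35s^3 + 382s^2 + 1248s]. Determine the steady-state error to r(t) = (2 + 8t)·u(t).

Lowest-order denominator term is 1248s, so the open loop has 1 pole at the origin → type 1 system. Treating each term separately:
  • 2: tracked with zero error.
  • 8t: e_ss = 8/K_v with K_v=175/312 → 2496/175.
Total e_ss = 2496/175.

2496/175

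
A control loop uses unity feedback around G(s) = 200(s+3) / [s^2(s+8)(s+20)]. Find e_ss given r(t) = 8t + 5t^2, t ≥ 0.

System type = 2 (two poles at s=0). By superposition:
  • 8t: tracked with zero error.
  • 5t^2: e_ss = 10/K_a with K_a=3.75 → 8/3.
Total e_ss = 8/3.

8/3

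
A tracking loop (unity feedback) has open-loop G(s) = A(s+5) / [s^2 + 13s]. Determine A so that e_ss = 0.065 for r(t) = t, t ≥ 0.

Factoring s from the denominator leaves a polynomial with constant term 13, so the system is type 1.
K_v = lim_{s→0} s·G(s) = A·5 / 13 = (5/13)·A.
e_ss = 1/K_v = 0.065 ⇒ K_v = 200/13 ⇒ A = (200/13)/(5/13) = 40.

40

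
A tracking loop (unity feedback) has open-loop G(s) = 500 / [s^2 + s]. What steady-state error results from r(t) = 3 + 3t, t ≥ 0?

0.006

The denominator has no term below s — 1 pole at s=0, type 1. Treating each term separately:
  • 3: tracked with zero error.
  • 3t: e_ss = 3/K_v with K_v=500 → 0.006.
Total e_ss = 0.006.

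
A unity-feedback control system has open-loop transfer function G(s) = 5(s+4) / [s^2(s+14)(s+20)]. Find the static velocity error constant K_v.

infinity

K_v = lim_{s→0} s·G(s); with 2 poles at the origin the limit diverges, so K_v = ∞.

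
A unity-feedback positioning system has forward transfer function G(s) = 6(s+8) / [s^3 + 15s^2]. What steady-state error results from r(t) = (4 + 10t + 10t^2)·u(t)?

The denominator has no term below 15s^2 — 2 poles at s=0, type 2. Treating each term separately:
  • 4: tracked with zero error.
  • 10t: tracked with zero error.
  • 10t^2: e_ss = 20/K_a with K_a=3.2 → 6.25.
Total e_ss = 6.25.

6.25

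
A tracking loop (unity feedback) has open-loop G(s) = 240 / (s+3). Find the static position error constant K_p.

80

System type = 0 (no poles at s=0).
K_p = lim_{s→0} G(s) = 240 / (3) = 80.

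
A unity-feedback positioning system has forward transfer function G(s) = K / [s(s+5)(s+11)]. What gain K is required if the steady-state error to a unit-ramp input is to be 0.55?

100

One free integrator in G(s): this is a type 1 system.
K_v = lim_{s→0} s·G(s) = K / (5·11) = (1/55)·K.
e_ss = 1/K_v = 0.55 ⇒ K_v = 20/11 ⇒ K = (20/11)/(1/55) = 100.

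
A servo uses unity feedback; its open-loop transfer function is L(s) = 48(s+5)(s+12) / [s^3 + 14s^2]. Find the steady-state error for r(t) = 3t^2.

7/240

Factoring s^2 from the denominator leaves a polynomial with constant term 14, so the system is type 2.
K_a = lim_{s→0} s^2·L(s) = 48·5·12 / 14 = 1440/7.
r(t) = 3t^2 gives R(s) = 6/s^3.
e_ss = 6/K_a = 6/(1440/7) = 7/240.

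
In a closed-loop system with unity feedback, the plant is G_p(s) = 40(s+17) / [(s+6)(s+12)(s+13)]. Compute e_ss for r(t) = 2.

No free integrators in G_p(s): this is a type 0 system.
K_p = lim_{s→0} G_p(s) = 40·17 / (6·12·13) = 85/117.
e_ss = 2/(1 + K_p) = 2/(202/117) = 117/101.

117/101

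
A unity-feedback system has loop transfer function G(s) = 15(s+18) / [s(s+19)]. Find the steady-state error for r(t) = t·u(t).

G(s) has one factor of s in the denominator, so the system is type 1.
K_v = lim_{s→0} s·G(s) = 15·18 / (19) = 270/19.
e_ss = 1/K_v = 1/(270/19) = 19/270.

19/270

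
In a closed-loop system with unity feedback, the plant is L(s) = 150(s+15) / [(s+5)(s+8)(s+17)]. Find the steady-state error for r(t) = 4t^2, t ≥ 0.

infinity

No free integrators in L(s): this is a type 0 system.
For a type-0 system K_a = 0, so e_ss to a parabolic input is unbounded.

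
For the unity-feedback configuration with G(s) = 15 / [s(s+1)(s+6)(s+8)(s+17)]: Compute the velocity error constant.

5/272

G(s) has one factor of s in the denominator, so the system is type 1.
K_v = lim_{s→0} s·G(s) = 15 / (1·6·8·17) = 5/272.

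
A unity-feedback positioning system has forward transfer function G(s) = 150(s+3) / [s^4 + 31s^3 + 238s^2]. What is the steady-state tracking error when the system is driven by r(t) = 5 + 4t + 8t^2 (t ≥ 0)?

1904/225

Lowest-order denominator term is 238s^2, so the open loop has 2 poles at the origin → type 2 system. Treating each term separately:
  • 5: tracked with zero error.
  • 4t: tracked with zero error.
  • 8t^2: e_ss = 16/K_a with K_a=225/119 → 1904/225.
Total e_ss = 1904/225.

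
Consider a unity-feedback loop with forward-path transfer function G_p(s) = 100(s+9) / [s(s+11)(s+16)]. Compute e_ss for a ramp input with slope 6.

G_p(s) has one factor of s in the denominator, so the system is type 1.
K_v = lim_{s→0} s·G_p(s) = 100·9 / (11·16) = 225/44.
e_ss = 6/K_v = 6/(225/44) = 88/75.

88/75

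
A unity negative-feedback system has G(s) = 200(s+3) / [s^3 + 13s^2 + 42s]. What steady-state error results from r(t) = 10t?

0.7

Factoring s from the denominator leaves a polynomial with constant term 42, so the system is type 1.
K_v = lim_{s→0} s·G(s) = 200·3 / 42 = 100/7.
e_ss = 10/K_v = 10/(100/7) = 0.7.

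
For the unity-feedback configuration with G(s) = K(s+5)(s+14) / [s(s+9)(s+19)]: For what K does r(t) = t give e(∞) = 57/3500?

150

System type = 1 (one pole at s=0).
K_v = lim_{s→0} s·G(s) = K·5·14 / (9·19) = (70/171)·K.
e_ss = 1/K_v = 57/3500 ⇒ K_v = 3500/57 ⇒ K = (3500/57)/(70/171) = 150.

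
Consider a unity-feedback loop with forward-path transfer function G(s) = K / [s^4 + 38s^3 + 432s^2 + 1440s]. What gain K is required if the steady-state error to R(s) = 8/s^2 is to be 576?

20

Lowest-order denominator term is 1440s, so the open loop has 1 pole at the origin → type 1 system.
K_v = lim_{s→0} s·G(s) = K / 1440 = (1/1440)·K.
e_ss = 8/K_v = 576 ⇒ K_v = 1/72 ⇒ K = (1/72)/(1/1440) = 20.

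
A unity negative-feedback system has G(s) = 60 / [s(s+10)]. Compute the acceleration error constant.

G(s) has one factor of s in the denominator, so the system is type 1.
K_a = lim_{s→0} s^2·G(s) = 0 (the extra factor of s kills the finite limit).

0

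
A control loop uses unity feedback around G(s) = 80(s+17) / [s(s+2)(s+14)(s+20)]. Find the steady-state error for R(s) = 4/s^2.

28/17

One free integrator in G(s): this is a type 1 system.
K_v = lim_{s→0} s·G(s) = 80·17 / (2·14·20) = 17/7.
e_ss = 4/K_v = 4/(17/7) = 28/17.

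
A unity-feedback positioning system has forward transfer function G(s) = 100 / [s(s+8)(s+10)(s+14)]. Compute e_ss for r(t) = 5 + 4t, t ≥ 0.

System type = 1 (one pole at s=0). Treating each term separately:
  • 5: tracked with zero error.
  • 4t: e_ss = 4/K_v with K_v=5/56 → 44.8.
Total e_ss = 44.8.

44.8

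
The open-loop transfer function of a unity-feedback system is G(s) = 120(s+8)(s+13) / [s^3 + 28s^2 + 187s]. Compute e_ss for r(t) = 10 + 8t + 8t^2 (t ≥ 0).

infinity

Lowest-order denominator term is 187s, so the open loop has 1 pole at the origin → type 1 system. Treating each term separately:
  • 10: tracked with zero error.
  • 8t: e_ss = 8/K_v with K_v=12480/187 → 187/1560.
  • 8t^2: a type-1 system cannot track it, e_ss → ∞.
The unbounded component dominates.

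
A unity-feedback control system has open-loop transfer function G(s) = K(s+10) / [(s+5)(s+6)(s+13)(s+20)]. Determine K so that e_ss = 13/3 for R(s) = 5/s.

System type = 0 (no poles at s=0).
K_p = lim_{s→0} G(s) = K·10 / (5·6·13·20) = (1/780)·K.
e_ss = 5/(1 + K_p) = 13/3 ⇒ 1 + (1/780)·K = 15/13 ⇒ K = 120.

120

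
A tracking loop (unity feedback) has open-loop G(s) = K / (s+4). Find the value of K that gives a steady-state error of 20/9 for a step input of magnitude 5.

5

System type = 0 (no poles at s=0).
K_p = lim_{s→0} G(s) = K / (4) = 0.25·K.
e_ss = 5/(1 + K_p) = 20/9 ⇒ 1 + 0.25·K = 2.25 ⇒ K = 5.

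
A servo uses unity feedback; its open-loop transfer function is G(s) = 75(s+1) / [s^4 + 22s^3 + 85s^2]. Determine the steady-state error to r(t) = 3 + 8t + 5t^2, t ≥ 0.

Lowest-order denominator term is 85s^2, so the open loop has 2 poles at the origin → type 2 system. Taking each input component in turn:
  • 3: tracked with zero error.
  • 8t: tracked with zero error.
  • 5t^2: e_ss = 10/K_a with K_a=15/17 → 34/3.
Total e_ss = 34/3.

34/3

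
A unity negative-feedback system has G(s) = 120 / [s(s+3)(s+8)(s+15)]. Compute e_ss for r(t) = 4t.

One free integrator in G(s): this is a type 1 system.
K_v = lim_{s→0} s·G(s) = 120 / (3·8·15) = 1/3.
e_ss = 4/K_v = 4/(1/3) = 12.

12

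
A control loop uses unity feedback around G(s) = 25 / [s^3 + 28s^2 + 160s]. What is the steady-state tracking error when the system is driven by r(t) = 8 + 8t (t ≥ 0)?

Lowest-order denominator term is 160s, so the open loop has 1 pole at the origin → type 1 system. Treating each term separately:
  • 8: tracked with zero error.
  • 8t: e_ss = 8/K_v with K_v=5/32 → 51.2.
Total e_ss = 51.2.

51.2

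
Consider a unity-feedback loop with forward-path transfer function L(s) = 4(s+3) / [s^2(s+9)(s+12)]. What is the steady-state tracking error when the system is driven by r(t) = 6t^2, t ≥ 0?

108

L(s) has two factors of s in the denominator, so the system is type 2.
K_a = lim_{s→0} s^2·L(s) = 4·3 / (9·12) = 1/9.
r(t) = 6t^2 gives R(s) = 12/s^3.
e_ss = 12/K_a = 12/(1/9) = 108.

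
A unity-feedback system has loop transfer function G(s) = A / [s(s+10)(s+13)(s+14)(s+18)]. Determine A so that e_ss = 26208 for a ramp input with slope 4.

One free integrator in G(s): this is a type 1 system.
K_v = lim_{s→0} s·G(s) = A / (10·13·14·18) = (1/32760)·A.
e_ss = 4/K_v = 26208 ⇒ K_v = 1/6552 ⇒ A = (1/6552)/(1/32760) = 5.

5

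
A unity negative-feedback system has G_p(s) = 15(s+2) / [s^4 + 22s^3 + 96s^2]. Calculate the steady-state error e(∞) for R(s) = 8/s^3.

25.6

Lowest-order denominator term is 96s^2, so the open loop has 2 poles at the origin → type 2 system.
K_a = lim_{s→0} s^2·G_p(s) = 15·2 / 96 = 0.3125.
r(t) = 4t^2 gives R(s) = 8/s^3.
e_ss = 8/K_a = 8/0.3125 = 25.6.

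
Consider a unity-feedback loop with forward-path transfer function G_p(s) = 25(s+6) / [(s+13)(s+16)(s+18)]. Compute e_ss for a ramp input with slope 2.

System type = 0 (no poles at s=0).
K_v = lim_{s→0} s·G_p(s) = 0; the steady-state error to this ramp input grows without bound.

infinity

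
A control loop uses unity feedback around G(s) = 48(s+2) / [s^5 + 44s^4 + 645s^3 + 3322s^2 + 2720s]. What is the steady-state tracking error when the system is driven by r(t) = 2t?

170/3

Factoring s from the denominator leaves a polynomial with constant term 2720, so the system is type 1.
K_v = lim_{s→0} s·G(s) = 48·2 / 2720 = 3/85.
e_ss = 2/K_v = 2/(3/85) = 170/3.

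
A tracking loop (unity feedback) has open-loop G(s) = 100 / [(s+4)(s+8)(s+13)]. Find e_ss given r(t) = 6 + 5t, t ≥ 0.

infinity

The open loop has no poles at the origin → type 0 system. By superposition:
  • 6: e_ss = 6/(1+K_p) with K_p=25/104 → 208/43.
  • 5t: a type-0 system cannot track it, e_ss → ∞.
The unbounded component dominates.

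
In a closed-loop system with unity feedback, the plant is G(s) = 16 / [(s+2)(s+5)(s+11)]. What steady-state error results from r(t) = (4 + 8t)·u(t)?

infinity

G(s) has no factors of s in the denominator, so the system is type 0. Treating each term separately:
  • 4: e_ss = 4/(1+K_p) with K_p=8/55 → 220/63.
  • 8t: a type-0 system cannot track it, e_ss → ∞.
The unbounded component dominates.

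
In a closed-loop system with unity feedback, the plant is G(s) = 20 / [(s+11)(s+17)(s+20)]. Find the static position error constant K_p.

1/187

No free integrators in G(s): this is a type 0 system.
K_p = lim_{s→0} G(s) = 20 / (11·17·20) = 1/187.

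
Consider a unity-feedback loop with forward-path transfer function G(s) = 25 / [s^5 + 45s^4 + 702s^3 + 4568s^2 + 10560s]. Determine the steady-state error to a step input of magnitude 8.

0

Factoring s from the denominator leaves a polynomial with constant term 10560, so the system is type 1.
K_p = ∞ for a type-1 system; e_ss to a step is zero.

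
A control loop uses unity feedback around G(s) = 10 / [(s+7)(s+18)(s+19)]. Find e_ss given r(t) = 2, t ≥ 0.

1197/601

The open loop has no poles at the origin → type 0 system.
K_p = lim_{s→0} G(s) = 10 / (7·18·19) = 5/1197.
e_ss = 2/(1 + K_p) = 2/(1202/1197) = 1197/601.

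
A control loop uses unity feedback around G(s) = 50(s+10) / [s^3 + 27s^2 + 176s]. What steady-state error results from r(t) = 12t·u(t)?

4.224

The denominator has no term below 176s — 1 pole at s=0, type 1.
K_v = lim_{s→0} s·G(s) = 50·10 / 176 = 125/44.
e_ss = 12/K_v = 12/(125/44) = 4.224.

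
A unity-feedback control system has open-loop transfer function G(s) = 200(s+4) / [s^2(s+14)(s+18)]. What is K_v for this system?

K_v = lim_{s→0} s·G(s); with 2 poles at the origin the limit diverges, so K_v = ∞.

infinity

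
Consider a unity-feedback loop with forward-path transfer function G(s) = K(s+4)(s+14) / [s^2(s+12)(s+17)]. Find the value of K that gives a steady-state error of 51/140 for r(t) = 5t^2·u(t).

100

G(s) has two factors of s in the denominator, so the system is type 2.
K_a = lim_{s→0} s^2·G(s) = K·4·14 / (12·17) = (14/51)·K.
e_ss = 10/K_a = 51/140 ⇒ K_a = 1400/51 ⇒ K = (1400/51)/(14/51) = 100.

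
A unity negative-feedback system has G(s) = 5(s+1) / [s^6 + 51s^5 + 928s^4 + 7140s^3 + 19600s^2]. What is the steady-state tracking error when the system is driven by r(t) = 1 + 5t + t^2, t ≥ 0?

The denominator has no term below 19600s^2 — 2 poles at s=0, type 2. Treating each term separately:
  • 1: tracked with zero error.
  • 5t: tracked with zero error.
  • t^2: e_ss = 2/K_a with K_a=1/3920 → 7840.
Total e_ss = 7840.

7840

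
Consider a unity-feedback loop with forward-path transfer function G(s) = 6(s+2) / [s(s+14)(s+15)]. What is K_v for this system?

The open loop has one pole at the origin → type 1 system.
K_v = lim_{s→0} s·G(s) = 6·2 / (14·15) = 2/35.

2/35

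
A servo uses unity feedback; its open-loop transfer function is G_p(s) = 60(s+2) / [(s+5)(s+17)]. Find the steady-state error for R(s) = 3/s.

The open loop has no poles at the origin → type 0 system.
K_p = lim_{s→0} G_p(s) = 60·2 / (5·17) = 24/17.
e_ss = 3/(1 + K_p) = 3/(41/17) = 51/41.

51/41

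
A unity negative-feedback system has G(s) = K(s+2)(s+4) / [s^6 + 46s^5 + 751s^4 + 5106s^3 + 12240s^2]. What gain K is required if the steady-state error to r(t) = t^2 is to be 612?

5

The denominator has no term below 12240s^2 — 2 poles at s=0, type 2.
K_a = lim_{s→0} s^2·G(s) = K·2·4 / 12240 = (1/1530)·K.
e_ss = 2/K_a = 612 ⇒ K_a = 1/306 ⇒ K = (1/306)/(1/1530) = 5.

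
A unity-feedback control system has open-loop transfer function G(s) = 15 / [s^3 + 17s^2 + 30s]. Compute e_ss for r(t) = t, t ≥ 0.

2

Lowest-order denominator term is 30s, so the open loop has 1 pole at the origin → type 1 system.
K_v = lim_{s→0} s·G(s) = 15 / 30 = 0.5.
e_ss = 1/K_v = 1/0.5 = 2.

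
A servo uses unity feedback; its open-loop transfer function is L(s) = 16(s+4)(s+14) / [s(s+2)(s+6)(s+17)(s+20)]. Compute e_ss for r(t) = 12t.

One free integrator in L(s): this is a type 1 system.
K_v = lim_{s→0} s·L(s) = 16·4·14 / (2·6·17·20) = 56/255.
e_ss = 12/K_v = 12/(56/255) = 765/14.

765/14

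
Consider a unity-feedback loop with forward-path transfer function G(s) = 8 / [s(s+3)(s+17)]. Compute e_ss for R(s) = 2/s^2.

The open loop has one pole at the origin → type 1 system.
K_v = lim_{s→0} s·G(s) = 8 / (3·17) = 8/51.
e_ss = 2/K_v = 2/(8/51) = 12.75.

12.75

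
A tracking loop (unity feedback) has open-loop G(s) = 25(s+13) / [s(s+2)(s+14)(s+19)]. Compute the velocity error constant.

325/532

One free integrator in G(s): this is a type 1 system.
K_v = lim_{s→0} s·G(s) = 25·13 / (2·14·19) = 325/532.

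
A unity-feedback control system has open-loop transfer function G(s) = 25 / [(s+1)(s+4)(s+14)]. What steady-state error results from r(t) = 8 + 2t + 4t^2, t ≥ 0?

System type = 0 (no poles at s=0). Taking each input component in turn:
  • 8: e_ss = 8/(1+K_p) with K_p=25/56 → 448/81.
  • 2t: a type-0 system cannot track it, e_ss → ∞.
  • 4t^2: a type-0 system cannot track it, e_ss → ∞.
The unbounded component dominates.

infinity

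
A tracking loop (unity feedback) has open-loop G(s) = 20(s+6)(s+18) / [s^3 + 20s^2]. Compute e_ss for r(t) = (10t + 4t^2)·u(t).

Lowest-order denominator term is 20s^2, so the open loop has 2 poles at the origin → type 2 system. By superposition:
  • 10t: tracked with zero error.
  • 4t^2: e_ss = 8/K_a with K_a=108 → 2/27.
Total e_ss = 2/27.

2/27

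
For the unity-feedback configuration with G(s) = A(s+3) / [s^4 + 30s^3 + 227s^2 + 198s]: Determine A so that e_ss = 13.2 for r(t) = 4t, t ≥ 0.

20

Lowest-order denominator term is 198s, so the open loop has 1 pole at the origin → type 1 system.
K_v = lim_{s→0} s·G(s) = A·3 / 198 = (1/66)·A.
e_ss = 4/K_v = 13.2 ⇒ K_v = 10/33 ⇒ A = (10/33)/(1/66) = 20.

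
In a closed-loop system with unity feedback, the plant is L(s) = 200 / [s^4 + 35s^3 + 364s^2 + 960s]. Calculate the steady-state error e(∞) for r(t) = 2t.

Lowest-order denominator term is 960s, so the open loop has 1 pole at the origin → type 1 system.
K_v = lim_{s→0} s·L(s) = 200 / 960 = 5/24.
e_ss = 2/K_v = 2/(5/24) = 9.6.

9.6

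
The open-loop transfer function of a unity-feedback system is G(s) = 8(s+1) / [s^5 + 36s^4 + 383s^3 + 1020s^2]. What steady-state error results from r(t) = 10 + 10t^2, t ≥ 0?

2550

Lowest-order denominator term is 1020s^2, so the open loop has 2 poles at the origin → type 2 system. Treating each term separately:
  • 10: tracked with zero error.
  • 10t^2: e_ss = 20/K_a with K_a=2/255 → 2550.
Total e_ss = 2550.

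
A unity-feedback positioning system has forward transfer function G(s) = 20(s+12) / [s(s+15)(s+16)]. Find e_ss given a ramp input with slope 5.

5

The open loop has one pole at the origin → type 1 system.
K_v = lim_{s→0} s·G(s) = 20·12 / (15·16) = 1.
e_ss = 5/K_v = 5/1 = 5.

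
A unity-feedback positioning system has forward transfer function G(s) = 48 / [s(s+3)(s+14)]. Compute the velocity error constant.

8/7

One free integrator in G(s): this is a type 1 system.
K_v = lim_{s→0} s·G(s) = 48 / (3·14) = 8/7.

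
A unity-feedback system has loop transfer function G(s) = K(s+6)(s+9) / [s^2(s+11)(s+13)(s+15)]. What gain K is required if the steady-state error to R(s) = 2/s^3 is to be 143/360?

200

The open loop has two poles at the origin → type 2 system.
K_a = lim_{s→0} s^2·G(s) = K·6·9 / (11·13·15) = (18/715)·K.
e_ss = 2/K_a = 143/360 ⇒ K_a = 720/143 ⇒ K = (720/143)/(18/715) = 200.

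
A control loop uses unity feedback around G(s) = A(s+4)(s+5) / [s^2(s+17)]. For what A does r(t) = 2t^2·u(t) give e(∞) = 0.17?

G(s) has two factors of s in the denominator, so the system is type 2.
K_a = lim_{s→0} s^2·G(s) = A·4·5 / (17) = (20/17)·A.
e_ss = 4/K_a = 0.17 ⇒ K_a = 400/17 ⇒ A = (400/17)/(20/17) = 20.

20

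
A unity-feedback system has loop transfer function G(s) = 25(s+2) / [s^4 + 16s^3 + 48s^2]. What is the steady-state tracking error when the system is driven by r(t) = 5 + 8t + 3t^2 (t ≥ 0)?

Factoring s^2 from the denominator leaves a polynomial with constant term 48, so the system is type 2. Taking each input component in turn:
  • 5: tracked with zero error.
  • 8t: tracked with zero error.
  • 3t^2: e_ss = 6/K_a with K_a=25/24 → 5.76.
Total e_ss = 5.76.

5.76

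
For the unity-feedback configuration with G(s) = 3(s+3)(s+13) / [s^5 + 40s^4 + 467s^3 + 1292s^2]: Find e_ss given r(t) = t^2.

2584/117

The denominator has no term below 1292s^2 — 2 poles at s=0, type 2.
K_a = lim_{s→0} s^2·G(s) = 3·3·13 / 1292 = 117/1292.
r(t) = t^2 gives R(s) = 2/s^3.
e_ss = 2/K_a = 2/(117/1292) = 2584/117.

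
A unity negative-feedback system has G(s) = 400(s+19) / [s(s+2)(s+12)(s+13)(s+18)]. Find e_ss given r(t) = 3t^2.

infinity

System type = 1 (one pole at s=0).
K_a = lim_{s→0} s^2·G(s) = 0; the steady-state error to this parabolic input grows without bound.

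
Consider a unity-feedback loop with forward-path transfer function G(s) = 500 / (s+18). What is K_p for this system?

System type = 0 (no poles at s=0).
K_p = lim_{s→0} G(s) = 500 / (18) = 250/9.

250/9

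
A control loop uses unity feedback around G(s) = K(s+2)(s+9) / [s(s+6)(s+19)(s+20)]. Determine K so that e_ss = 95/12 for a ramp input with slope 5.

One free integrator in G(s): this is a type 1 system.
K_v = lim_{s→0} s·G(s) = K·2·9 / (6·19·20) = (3/380)·K.
e_ss = 5/K_v = 95/12 ⇒ K_v = 12/19 ⇒ K = (12/19)/(3/380) = 80.

80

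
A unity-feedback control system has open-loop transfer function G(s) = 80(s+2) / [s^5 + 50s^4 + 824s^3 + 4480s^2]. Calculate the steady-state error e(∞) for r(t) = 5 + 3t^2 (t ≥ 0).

168

The denominator has no term below 4480s^2 — 2 poles at s=0, type 2. Taking each input component in turn:
  • 5: tracked with zero error.
  • 3t^2: e_ss = 6/K_a with K_a=1/28 → 168.
Total e_ss = 168.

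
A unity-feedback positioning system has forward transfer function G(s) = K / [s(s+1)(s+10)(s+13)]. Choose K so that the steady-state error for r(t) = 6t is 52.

15

G(s) has one factor of s in the denominator, so the system is type 1.
K_v = lim_{s→0} s·G(s) = K / (1·10·13) = (1/130)·K.
e_ss = 6/K_v = 52 ⇒ K_v = 3/26 ⇒ K = (3/26)/(1/130) = 15.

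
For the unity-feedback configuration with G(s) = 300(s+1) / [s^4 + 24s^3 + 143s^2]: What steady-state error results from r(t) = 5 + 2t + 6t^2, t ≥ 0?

5.72

The denominator has no term below 143s^2 — 2 poles at s=0, type 2. By superposition:
  • 5: tracked with zero error.
  • 2t: tracked with zero error.
  • 6t^2: e_ss = 12/K_a with K_a=300/143 → 5.72.
Total e_ss = 5.72.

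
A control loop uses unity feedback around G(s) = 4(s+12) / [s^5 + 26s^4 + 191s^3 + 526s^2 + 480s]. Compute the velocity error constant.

0.1

Lowest-order denominator term is 480s, so the open loop has 1 pole at the origin → type 1 system.
K_v = lim_{s→0} s·G(s) = 4·12 / 480 = 0.1.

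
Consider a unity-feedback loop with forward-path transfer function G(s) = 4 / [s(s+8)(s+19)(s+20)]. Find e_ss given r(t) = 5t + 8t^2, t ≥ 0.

infinity

One free integrator in G(s): this is a type 1 system. Treating each term separately:
  • 5t: e_ss = 5/K_v with K_v=1/760 → 3800.
  • 8t^2: a type-1 system cannot track it, e_ss → ∞.
The unbounded component dominates.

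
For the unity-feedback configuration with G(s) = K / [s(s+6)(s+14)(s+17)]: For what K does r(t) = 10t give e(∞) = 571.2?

25

The open loop has one pole at the origin → type 1 system.
K_v = lim_{s→0} s·G(s) = K / (6·14·17) = (1/1428)·K.
e_ss = 10/K_v = 571.2 ⇒ K_v = 25/1428 ⇒ K = (25/1428)/(1/1428) = 25.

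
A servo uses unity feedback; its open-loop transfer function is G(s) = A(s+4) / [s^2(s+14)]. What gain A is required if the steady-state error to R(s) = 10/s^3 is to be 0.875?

The open loop has two poles at the origin → type 2 system.
K_a = lim_{s→0} s^2·G(s) = A·4 / (14) = (2/7)·A.
e_ss = 10/K_a = 0.875 ⇒ K_a = 80/7 ⇒ A = (80/7)/(2/7) = 40.

40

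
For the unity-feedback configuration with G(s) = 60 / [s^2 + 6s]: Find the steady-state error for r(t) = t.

0.1

The denominator has no term below 6s — 1 pole at s=0, type 1.
K_v = lim_{s→0} s·G(s) = 60 / 6 = 10.
e_ss = 1/K_v = 1/10 = 0.1.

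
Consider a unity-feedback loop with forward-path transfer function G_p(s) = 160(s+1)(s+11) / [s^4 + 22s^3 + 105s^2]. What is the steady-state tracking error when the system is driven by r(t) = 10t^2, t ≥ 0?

105/88

The denominator has no term below 105s^2 — 2 poles at s=0, type 2.
K_a = lim_{s→0} s^2·G_p(s) = 160·1·11 / 105 = 352/21.
r(t) = 10t^2 gives R(s) = 20/s^3.
e_ss = 20/K_a = 20/(352/21) = 105/88.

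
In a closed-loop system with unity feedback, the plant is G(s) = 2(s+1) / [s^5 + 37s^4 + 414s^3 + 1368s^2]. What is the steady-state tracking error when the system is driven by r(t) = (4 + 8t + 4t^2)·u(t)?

5472

The denominator has no term below 1368s^2 — 2 poles at s=0, type 2. By superposition:
  • 4: tracked with zero error.
  • 8t: tracked with zero error.
  • 4t^2: e_ss = 8/K_a with K_a=1/684 → 5472.
Total e_ss = 5472.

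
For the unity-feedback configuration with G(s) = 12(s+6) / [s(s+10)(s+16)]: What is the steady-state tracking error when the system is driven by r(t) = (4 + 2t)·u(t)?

One free integrator in G(s): this is a type 1 system. Treating each term separately:
  • 4: tracked with zero error.
  • 2t: e_ss = 2/K_v with K_v=0.45 → 40/9.
Total e_ss = 40/9.

40/9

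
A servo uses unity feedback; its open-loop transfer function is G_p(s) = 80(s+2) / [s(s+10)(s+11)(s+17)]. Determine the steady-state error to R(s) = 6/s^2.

70.125

G_p(s) has one factor of s in the denominator, so the system is type 1.
K_v = lim_{s→0} s·G_p(s) = 80·2 / (10·11·17) = 16/187.
e_ss = 6/K_v = 6/(16/187) = 70.125.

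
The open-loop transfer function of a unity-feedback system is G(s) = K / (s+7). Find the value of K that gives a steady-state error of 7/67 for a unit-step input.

60

No free integrators in G(s): this is a type 0 system.
K_p = lim_{s→0} G(s) = K / (7) = (1/7)·K.
e_ss = 1/(1 + K_p) = 7/67 ⇒ 1 + (1/7)·K = 67/7 ⇒ K = 60.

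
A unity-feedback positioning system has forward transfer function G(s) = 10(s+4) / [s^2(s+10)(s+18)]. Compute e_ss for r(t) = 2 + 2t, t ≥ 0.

The open loop has two poles at the origin → type 2 system. Treating each term separately:
  • 2: tracked with zero error.
  • 2t: tracked with zero error.
Total e_ss = 0.

0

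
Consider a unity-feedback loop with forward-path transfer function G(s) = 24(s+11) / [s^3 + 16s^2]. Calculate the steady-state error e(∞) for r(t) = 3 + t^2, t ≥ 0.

Lowest-order denominator term is 16s^2, so the open loop has 2 poles at the origin → type 2 system. Taking each input component in turn:
  • 3: tracked with zero error.
  • t^2: e_ss = 2/K_a with K_a=16.5 → 4/33.
Total e_ss = 4/33.

4/33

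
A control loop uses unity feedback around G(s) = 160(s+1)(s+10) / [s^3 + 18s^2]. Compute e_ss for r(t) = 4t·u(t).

Lowest-order denominator term is 18s^2, so the open loop has 2 poles at the origin → type 2 system.
A type-2 system has K_v = ∞, so it tracks a ramp input with zero steady-state error.

0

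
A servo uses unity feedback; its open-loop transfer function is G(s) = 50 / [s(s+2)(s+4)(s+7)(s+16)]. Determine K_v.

G(s) has one factor of s in the denominator, so the system is type 1.
K_v = lim_{s→0} s·G(s) = 50 / (2·4·7·16) = 25/448.

25/448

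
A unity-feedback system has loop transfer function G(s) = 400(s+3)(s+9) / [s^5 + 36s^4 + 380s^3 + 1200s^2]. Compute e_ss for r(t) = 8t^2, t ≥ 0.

16/9

The denominator has no term below 1200s^2 — 2 poles at s=0, type 2.
K_a = lim_{s→0} s^2·G(s) = 400·3·9 / 1200 = 9.
r(t) = 8t^2 gives R(s) = 16/s^3.
e_ss = 16/K_a = 16/9.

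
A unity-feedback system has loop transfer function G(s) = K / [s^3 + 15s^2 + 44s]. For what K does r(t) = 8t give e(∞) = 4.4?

Lowest-order denominator term is 44s, so the open loop has 1 pole at the origin → type 1 system.
K_v = lim_{s→0} s·G(s) = K / 44 = (1/44)·K.
e_ss = 8/K_v = 4.4 ⇒ K_v = 20/11 ⇒ K = (20/11)/(1/44) = 80.

80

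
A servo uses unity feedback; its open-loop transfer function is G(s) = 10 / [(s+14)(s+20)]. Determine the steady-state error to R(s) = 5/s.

140/29

G(s) has no factors of s in the denominator, so the system is type 0.
K_p = lim_{s→0} G(s) = 10 / (14·20) = 1/28.
e_ss = 5/(1 + K_p) = 5/(29/28) = 140/29.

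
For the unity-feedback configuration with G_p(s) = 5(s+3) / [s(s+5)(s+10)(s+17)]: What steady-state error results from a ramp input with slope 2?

340/3

One free integrator in G_p(s): this is a type 1 system.
K_v = lim_{s→0} s·G_p(s) = 5·3 / (5·10·17) = 3/170.
e_ss = 2/K_v = 2/(3/170) = 340/3.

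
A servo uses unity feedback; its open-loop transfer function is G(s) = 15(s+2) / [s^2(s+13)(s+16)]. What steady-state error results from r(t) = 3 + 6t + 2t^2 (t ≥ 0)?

416/15

System type = 2 (two poles at s=0). Taking each input component in turn:
  • 3: tracked with zero error.
  • 6t: tracked with zero error.
  • 2t^2: e_ss = 4/K_a with K_a=15/104 → 416/15.
Total e_ss = 416/15.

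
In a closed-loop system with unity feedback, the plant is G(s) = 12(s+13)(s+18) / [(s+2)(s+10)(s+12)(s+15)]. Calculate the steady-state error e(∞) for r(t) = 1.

50/89

No free integrators in G(s): this is a type 0 system.
K_p = lim_{s→0} G(s) = 12·13·18 / (2·10·12·15) = 0.78.
e_ss = 1/(1 + K_p) = 1/1.78 = 50/89.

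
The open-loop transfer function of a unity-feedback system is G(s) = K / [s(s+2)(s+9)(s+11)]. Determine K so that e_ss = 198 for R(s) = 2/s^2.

The open loop has one pole at the origin → type 1 system.
K_v = lim_{s→0} s·G(s) = K / (2·9·11) = (1/198)·K.
e_ss = 2/K_v = 198 ⇒ K_v = 1/99 ⇒ K = (1/99)/(1/198) = 2.

2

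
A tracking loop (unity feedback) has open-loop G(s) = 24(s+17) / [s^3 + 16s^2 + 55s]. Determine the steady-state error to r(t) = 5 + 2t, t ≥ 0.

Lowest-order denominator term is 55s, so the open loop has 1 pole at the origin → type 1 system. Treating each term separately:
  • 5: tracked with zero error.
  • 2t: e_ss = 2/K_v with K_v=408/55 → 55/204.
Total e_ss = 55/204.

55/204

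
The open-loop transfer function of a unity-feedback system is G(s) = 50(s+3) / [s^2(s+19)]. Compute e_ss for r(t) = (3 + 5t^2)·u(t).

G(s) has two factors of s in the denominator, so the system is type 2. Treating each term separately:
  • 3: tracked with zero error.
  • 5t^2: e_ss = 10/K_a with K_a=150/19 → 19/15.
Total e_ss = 19/15.

19/15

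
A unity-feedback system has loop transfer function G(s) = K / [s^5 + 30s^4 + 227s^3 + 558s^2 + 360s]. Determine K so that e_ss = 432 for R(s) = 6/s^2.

5

Lowest-order denominator term is 360s, so the open loop has 1 pole at the origin → type 1 system.
K_v = lim_{s→0} s·G(s) = K / 360 = (1/360)·K.
e_ss = 6/K_v = 432 ⇒ K_v = 1/72 ⇒ K = (1/72)/(1/360) = 5.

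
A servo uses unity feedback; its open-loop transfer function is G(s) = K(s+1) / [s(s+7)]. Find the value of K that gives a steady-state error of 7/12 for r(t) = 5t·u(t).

One free integrator in G(s): this is a type 1 system.
K_v = lim_{s→0} s·G(s) = K·1 / (7) = (1/7)·K.
e_ss = 5/K_v = 7/12 ⇒ K_v = 60/7 ⇒ K = (60/7)/(1/7) = 60.

60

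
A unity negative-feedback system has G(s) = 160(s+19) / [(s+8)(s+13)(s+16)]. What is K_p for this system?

The open loop has no poles at the origin → type 0 system.
K_p = lim_{s→0} G(s) = 160·19 / (8·13·16) = 95/52.

95/52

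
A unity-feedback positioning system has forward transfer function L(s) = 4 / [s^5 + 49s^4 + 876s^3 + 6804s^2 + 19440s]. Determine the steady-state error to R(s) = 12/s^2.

58320

The denominator has no term below 19440s — 1 pole at s=0, type 1.
K_v = lim_{s→0} s·L(s) = 4 / 19440 = 1/4860.
e_ss = 12/K_v = 12/(1/4860) = 58320.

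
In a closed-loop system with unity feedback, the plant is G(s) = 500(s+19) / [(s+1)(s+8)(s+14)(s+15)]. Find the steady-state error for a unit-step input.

84/559

The open loop has no poles at the origin → type 0 system.
K_p = lim_{s→0} G(s) = 500·19 / (1·8·14·15) = 475/84.
e_ss = 1/(1 + K_p) = 1/(559/84) = 84/559.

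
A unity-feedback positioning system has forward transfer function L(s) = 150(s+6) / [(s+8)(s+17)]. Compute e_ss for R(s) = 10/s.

L(s) has no factors of s in the denominator, so the system is type 0.
K_p = lim_{s→0} L(s) = 150·6 / (8·17) = 225/34.
e_ss = 10/(1 + K_p) = 10/(259/34) = 340/259.

340/259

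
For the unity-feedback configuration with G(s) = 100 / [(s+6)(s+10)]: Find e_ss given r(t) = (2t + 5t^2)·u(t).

infinity

The open loop has no poles at the origin → type 0 system. Treating each term separately:
  • 2t: a type-0 system cannot track it, e_ss → ∞.
  • 5t^2: a type-0 system cannot track it, e_ss → ∞.
The unbounded component dominates.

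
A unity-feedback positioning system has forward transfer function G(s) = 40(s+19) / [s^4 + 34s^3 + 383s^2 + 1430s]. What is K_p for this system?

infinity

K_p = lim_{s→0} G(s); with 1 pole at the origin the limit diverges, so K_p = ∞.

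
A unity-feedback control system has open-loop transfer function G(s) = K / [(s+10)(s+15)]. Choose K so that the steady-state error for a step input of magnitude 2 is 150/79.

8

System type = 0 (no poles at s=0).
K_p = lim_{s→0} G(s) = K / (10·15) = (1/150)·K.
e_ss = 2/(1 + K_p) = 150/79 ⇒ 1 + (1/150)·K = 79/75 ⇒ K = 8.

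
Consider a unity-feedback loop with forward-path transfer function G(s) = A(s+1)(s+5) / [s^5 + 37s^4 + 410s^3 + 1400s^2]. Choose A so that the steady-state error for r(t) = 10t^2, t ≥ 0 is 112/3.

150

The denominator has no term below 1400s^2 — 2 poles at s=0, type 2.
K_a = lim_{s→0} s^2·G(s) = A·1·5 / 1400 = (1/280)·A.
e_ss = 20/K_a = 112/3 ⇒ K_a = 15/28 ⇒ A = (15/28)/(1/280) = 150.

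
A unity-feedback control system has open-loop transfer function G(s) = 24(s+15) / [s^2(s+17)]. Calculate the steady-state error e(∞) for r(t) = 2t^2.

System type = 2 (two poles at s=0).
K_a = lim_{s→0} s^2·G(s) = 24·15 / (17) = 360/17.
r(t) = 2t^2 gives R(s) = 4/s^3.
e_ss = 4/K_a = 4/(360/17) = 17/90.

17/90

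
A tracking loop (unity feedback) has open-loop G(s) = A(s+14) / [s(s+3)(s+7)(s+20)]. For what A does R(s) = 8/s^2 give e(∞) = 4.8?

50

The open loop has one pole at the origin → type 1 system.
K_v = lim_{s→0} s·G(s) = A·14 / (3·7·20) = (1/30)·A.
e_ss = 8/K_v = 4.8 ⇒ K_v = 5/3 ⇒ A = (5/3)/(1/30) = 50.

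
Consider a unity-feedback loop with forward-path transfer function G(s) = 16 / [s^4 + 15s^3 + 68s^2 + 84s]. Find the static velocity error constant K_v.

The denominator has no term below 84s — 1 pole at s=0, type 1.
K_v = lim_{s→0} s·G(s) = 16 / 84 = 4/21.

4/21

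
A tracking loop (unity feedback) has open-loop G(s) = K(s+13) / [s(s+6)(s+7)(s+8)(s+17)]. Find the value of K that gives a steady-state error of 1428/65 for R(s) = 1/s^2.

System type = 1 (one pole at s=0).
K_v = lim_{s→0} s·G(s) = K·13 / (6·7·8·17) = (13/5712)·K.
e_ss = 1/K_v = 1428/65 ⇒ K_v = 65/1428 ⇒ K = (65/1428)/(13/5712) = 20.

20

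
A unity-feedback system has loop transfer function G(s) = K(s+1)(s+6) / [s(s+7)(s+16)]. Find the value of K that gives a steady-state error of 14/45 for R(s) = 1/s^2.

60

G(s) has one factor of s in the denominator, so the system is type 1.
K_v = lim_{s→0} s·G(s) = K·1·6 / (7·16) = (3/56)·K.
e_ss = 1/K_v = 14/45 ⇒ K_v = 45/14 ⇒ K = (45/14)/(3/56) = 60.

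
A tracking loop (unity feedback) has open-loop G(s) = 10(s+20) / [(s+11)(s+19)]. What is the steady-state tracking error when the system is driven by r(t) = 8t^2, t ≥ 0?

infinity

No free integrators in G(s): this is a type 0 system.
K_a = lim_{s→0} s^2·G(s) = 0; the steady-state error to this parabolic input grows without bound.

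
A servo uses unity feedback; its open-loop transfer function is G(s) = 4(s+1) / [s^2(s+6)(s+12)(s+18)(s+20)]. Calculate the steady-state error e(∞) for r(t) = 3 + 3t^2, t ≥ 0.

System type = 2 (two poles at s=0). Treating each term separately:
  • 3: tracked with zero error.
  • 3t^2: e_ss = 6/K_a with K_a=1/6480 → 38880.
Total e_ss = 38880.

38880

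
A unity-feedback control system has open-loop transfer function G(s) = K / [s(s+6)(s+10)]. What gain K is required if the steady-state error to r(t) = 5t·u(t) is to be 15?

G(s) has one factor of s in the denominator, so the system is type 1.
K_v = lim_{s→0} s·G(s) = K / (6·10) = (1/60)·K.
e_ss = 5/K_v = 15 ⇒ K_v = 1/3 ⇒ K = (1/3)/(1/60) = 20.

20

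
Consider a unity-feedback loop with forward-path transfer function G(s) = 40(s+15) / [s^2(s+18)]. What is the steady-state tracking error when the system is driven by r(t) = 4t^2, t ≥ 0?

Two free integrators in G(s): this is a type 2 system.
K_a = lim_{s→0} s^2·G(s) = 40·15 / (18) = 100/3.
r(t) = 4t^2 gives R(s) = 8/s^3.
e_ss = 8/K_a = 8/(100/3) = 0.24.

0.24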